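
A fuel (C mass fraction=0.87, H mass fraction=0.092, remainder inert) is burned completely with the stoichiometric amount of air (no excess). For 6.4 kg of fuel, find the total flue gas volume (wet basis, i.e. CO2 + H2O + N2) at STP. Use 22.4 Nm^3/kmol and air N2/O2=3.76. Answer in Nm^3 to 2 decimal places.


Per kg fuel: CO2 = (C/12 kmol)*22.4 = (0.87/12)*22.4 = 1.62400 Nm^3
Per kg fuel: H2O = (H/2 kmol)*22.4 = (0.092/2)*22.4 = 1.03040 Nm^3
O2 needed per kg fuel = C/12 + H/4 = 0.87/12 + 0.092/4 = 0.09550000 kmol
Per kg fuel: N2 = O2*3.76*22.4 = 0.09550000*3.76*22.4 = 8.04339 Nm^3
Total per kg = 1.62400 + 1.03040 + 8.04339 = 10.69779 Nm^3
Total = 10.69779 * 6.4 = 68.47 Nm^3


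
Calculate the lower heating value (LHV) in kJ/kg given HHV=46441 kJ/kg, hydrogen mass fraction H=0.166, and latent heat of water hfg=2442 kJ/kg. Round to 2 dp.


LHV = HHV - hfg * 9 * H
Water correction = 2442 * 9 * 0.166 = 3648.348 kJ/kg
LHV = 46441 - 3648.348 = 42792.65 kJ/kg


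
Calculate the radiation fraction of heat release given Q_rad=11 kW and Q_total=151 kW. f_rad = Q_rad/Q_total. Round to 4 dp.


f_rad = Q_rad / Q_total
f_rad = 11 / 151 = 0.0728


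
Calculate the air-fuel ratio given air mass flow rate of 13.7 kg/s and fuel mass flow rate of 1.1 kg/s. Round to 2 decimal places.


AFR = m_air / m_fuel
AFR = 13.7 / 1.1 = 12.45


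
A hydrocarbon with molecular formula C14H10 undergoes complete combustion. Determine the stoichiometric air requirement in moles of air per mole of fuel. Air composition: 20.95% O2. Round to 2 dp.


Balanced combustion: C14H10 + 16.5 O2 -> 14 CO2 + 5 H2O
O2 needed = C + H/4 = 14 + 10/4 = 16.50 moles
Air moles = O2 / 0.2095 = 16.50 / 0.2095 = 78.76 moles air


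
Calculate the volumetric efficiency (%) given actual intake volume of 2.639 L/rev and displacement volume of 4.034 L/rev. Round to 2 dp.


eta_v = (V_actual / V_disp) * 100
Ratio = 2.639 / 4.034 = 0.6542
eta_v = 0.6542 * 100 = 65.42%


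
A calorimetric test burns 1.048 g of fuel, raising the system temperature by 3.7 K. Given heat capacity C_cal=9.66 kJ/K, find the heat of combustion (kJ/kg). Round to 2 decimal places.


Hc = C_cal * delta_T / m_fuel
Q_released = 9.66 * 3.7 = 35.7420 kJ
m_fuel = 1.048 g = 1.048/1000 kg = 0.001048 kg
Hc = 35.7420 / 0.001048 = 34104.96 kJ/kg


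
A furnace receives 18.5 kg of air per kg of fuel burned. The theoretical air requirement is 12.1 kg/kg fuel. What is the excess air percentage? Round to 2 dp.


Excess air = actual - stoichiometric = 18.5 - 12.1 = 6.40 kg/kg fuel
Excess air % = (excess / stoich) * 100 = (6.40 / 12.1) * 100 = 52.89%


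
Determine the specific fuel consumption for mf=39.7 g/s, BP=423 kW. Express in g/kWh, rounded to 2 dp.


SFC = (mf / BP) * 3600
Rate = 39.7 / 423 = 0.093853 g/(s*kW)
SFC = 0.093853 * 3600 = 337.87 g/kWh


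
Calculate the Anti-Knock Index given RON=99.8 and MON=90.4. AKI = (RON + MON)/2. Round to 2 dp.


AKI = (RON + MON) / 2
AKI = (99.8 + 90.4) / 2
AKI = 190.2 / 2 = 95.10


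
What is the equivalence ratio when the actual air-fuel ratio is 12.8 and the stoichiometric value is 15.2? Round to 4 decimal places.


phi = AFR_stoich / AFR_actual
phi = 15.2 / 12.8 = 1.1875


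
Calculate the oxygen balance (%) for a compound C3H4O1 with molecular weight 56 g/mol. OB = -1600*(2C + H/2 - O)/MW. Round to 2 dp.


OB = -1600 * (2C + H/2 - O) / MW
Inner = 2*3 + 4/2 - 1 = 7.00
OB = -1600 * 7.00 / 56 = -200.00%


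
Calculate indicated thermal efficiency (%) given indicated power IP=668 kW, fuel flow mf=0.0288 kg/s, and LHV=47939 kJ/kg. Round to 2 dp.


eta_ith = (IP / (mf * LHV)) * 100
Denominator = 0.0288 * 47939 = 1380.6432 kW
eta_ith = (668 / 1380.6432) * 100 = 48.38%


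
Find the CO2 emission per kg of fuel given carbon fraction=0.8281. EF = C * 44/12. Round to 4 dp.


EF = C_frac * (M_CO2 / M_C)
EF = 0.8281 * (44/12)
EF = 0.8281 * 3.666667 = 3.0364 kg_CO2/kg_fuel


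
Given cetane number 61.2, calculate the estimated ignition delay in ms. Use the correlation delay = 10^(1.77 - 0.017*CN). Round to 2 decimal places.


delay = 10^(1.77 - 0.017*CN)
Exponent = 1.77 - 0.017*61.2 = 0.7296
delay = 10^0.7296 = 5.37 ms


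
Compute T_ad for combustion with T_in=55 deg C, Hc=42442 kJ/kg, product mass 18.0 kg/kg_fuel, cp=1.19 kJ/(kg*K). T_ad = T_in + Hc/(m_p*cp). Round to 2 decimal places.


T_ad = T_in + Hc / (m_p * cp)
Denominator = 18.0 * 1.19 = 21.4200
Temperature rise = 42442 / 21.4200 = 1981.42 K
T_ad = 55 + 1981.42 = 2036.42 deg C


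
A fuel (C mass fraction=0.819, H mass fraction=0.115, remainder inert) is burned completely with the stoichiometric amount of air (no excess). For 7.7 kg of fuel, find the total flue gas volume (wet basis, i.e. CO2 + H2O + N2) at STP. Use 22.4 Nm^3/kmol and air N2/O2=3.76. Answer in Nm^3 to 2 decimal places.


Per kg fuel: CO2 = (C/12 kmol)*22.4 = (0.819/12)*22.4 = 1.52880 Nm^3
Per kg fuel: H2O = (H/2 kmol)*22.4 = (0.115/2)*22.4 = 1.28800 Nm^3
O2 needed per kg fuel = C/12 + H/4 = 0.819/12 + 0.115/4 = 0.09700000 kmol
Per kg fuel: N2 = O2*3.76*22.4 = 0.09700000*3.76*22.4 = 8.16973 Nm^3
Total per kg = 1.52880 + 1.28800 + 8.16973 = 10.98653 Nm^3
Total = 10.98653 * 7.7 = 84.60 Nm^3


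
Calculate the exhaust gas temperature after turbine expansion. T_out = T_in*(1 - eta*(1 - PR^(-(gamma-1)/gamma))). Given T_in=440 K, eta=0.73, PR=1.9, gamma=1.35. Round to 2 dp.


T_out = T_in * (1 - eta * (1 - PR^(-(gamma-1)/gamma)))
Exponent = -(1.35-1)/1.35 = -0.25925926
PR^exp = 1.9^(-0.25925926) = 0.84670193
Factor = 1 - 0.73*(1 - 0.84670193) = 0.88809241
T_out = 440 * 0.88809241 = 390.76 K


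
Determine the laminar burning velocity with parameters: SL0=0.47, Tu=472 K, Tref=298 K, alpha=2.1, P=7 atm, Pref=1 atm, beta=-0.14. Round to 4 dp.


SL = SL0 * (Tu/Tref)^alpha * (P/Pref)^beta
T ratio = 472/298 = 1.58389262
(T ratio)^alpha = 1.58389262^2.1 = 2.626782
(P/Pref)^beta = 7^(-0.14) = 0.761529
SL = 0.47 * 2.626782 * 0.761529 = 0.9402 m/s


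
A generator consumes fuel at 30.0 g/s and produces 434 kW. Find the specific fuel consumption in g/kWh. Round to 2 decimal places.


SFC = (mf / BP) * 3600
Rate = 30.0 / 434 = 0.069124 g/(s*kW)
SFC = 0.069124 * 3600 = 248.85 g/kWh


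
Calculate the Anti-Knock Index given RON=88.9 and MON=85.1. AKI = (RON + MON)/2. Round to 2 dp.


AKI = (RON + MON) / 2
AKI = (88.9 + 85.1) / 2
AKI = 174.0 / 2 = 87.00


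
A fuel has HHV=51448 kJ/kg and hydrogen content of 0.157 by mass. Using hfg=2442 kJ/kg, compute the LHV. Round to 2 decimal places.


LHV = HHV - hfg * 9 * H
Water correction = 2442 * 9 * 0.157 = 3450.546 kJ/kg
LHV = 51448 - 3450.546 = 47997.45 kJ/kg


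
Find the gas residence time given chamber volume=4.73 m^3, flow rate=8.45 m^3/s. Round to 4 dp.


tau = V / Q_flow
tau = 4.73 / 8.45 = 0.5598 s


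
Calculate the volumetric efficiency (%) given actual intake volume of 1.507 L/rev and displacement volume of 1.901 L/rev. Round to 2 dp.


eta_v = (V_actual / V_disp) * 100
Ratio = 1.507 / 1.901 = 0.7927
eta_v = 0.7927 * 100 = 79.27%


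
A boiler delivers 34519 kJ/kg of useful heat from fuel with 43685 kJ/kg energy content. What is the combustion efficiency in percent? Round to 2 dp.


Efficiency = (Q_useful / Q_fuel) * 100
Efficiency = (34519 / 43685) * 100
Efficiency = 0.7902 * 100 = 79.02%


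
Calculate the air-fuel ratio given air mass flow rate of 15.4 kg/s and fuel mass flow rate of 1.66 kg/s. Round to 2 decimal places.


AFR = m_air / m_fuel
AFR = 15.4 / 1.66 = 9.28


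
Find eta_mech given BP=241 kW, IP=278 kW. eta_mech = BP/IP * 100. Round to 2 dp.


eta_mech = (BP / IP) * 100
Ratio = 241 / 278 = 0.8669
eta_mech = 0.8669 * 100 = 86.69%


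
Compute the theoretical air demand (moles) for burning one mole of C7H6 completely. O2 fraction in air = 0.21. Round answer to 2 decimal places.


Balanced combustion: C7H6 + 8.5 O2 -> 7 CO2 + 3 H2O
O2 needed = C + H/4 = 7 + 6/4 = 8.50 moles
Air moles = O2 / 0.21 = 8.50 / 0.21 = 40.48 moles air


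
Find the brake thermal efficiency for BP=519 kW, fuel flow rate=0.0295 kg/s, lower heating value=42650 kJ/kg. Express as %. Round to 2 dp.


eta_BTE = (BP / (mf * LHV)) * 100
Denominator = 0.0295 * 42650 = 1258.1750 kW
eta_BTE = (519 / 1258.1750) * 100 = 41.25%


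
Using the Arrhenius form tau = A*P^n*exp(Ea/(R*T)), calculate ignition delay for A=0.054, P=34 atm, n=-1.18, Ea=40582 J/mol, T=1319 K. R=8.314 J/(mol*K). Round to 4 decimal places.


tau = A * P^n * exp(Ea/(R*T))
P^n = 34^(-1.18) = 0.01559031
Ea/(R*T) = 40582/(8.314*1319) = 3.700655
exp(Ea/(R*T)) = 40.473817
tau = 0.054 * 0.01559031 * 40.473817 = 0.0341 ms


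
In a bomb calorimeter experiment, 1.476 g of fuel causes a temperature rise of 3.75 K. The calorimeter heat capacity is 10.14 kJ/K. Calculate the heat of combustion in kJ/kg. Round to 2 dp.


Hc = C_cal * delta_T / m_fuel
Q_released = 10.14 * 3.75 = 38.0250 kJ
m_fuel = 1.476 g = 1.476/1000 kg = 0.001476 kg
Hc = 38.0250 / 0.001476 = 25762.20 kJ/kg


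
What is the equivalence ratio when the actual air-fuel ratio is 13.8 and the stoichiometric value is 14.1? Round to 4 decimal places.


phi = AFR_stoich / AFR_actual
phi = 14.1 / 13.8 = 1.0217


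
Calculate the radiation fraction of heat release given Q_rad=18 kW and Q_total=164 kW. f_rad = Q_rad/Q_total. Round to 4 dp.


f_rad = Q_rad / Q_total
f_rad = 18 / 164 = 0.1098


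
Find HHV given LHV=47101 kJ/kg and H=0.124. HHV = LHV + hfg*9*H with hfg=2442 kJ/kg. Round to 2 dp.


HHV = LHV + hfg * 9 * H
Water addition = 2442 * 9 * 0.124 = 2725.272 kJ/kg
HHV = 47101 + 2725.272 = 49826.27 kJ/kg


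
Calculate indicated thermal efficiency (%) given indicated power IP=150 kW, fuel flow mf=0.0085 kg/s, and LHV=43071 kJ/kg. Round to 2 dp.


eta_ith = (IP / (mf * LHV)) * 100
Denominator = 0.0085 * 43071 = 366.1035 kW
eta_ith = (150 / 366.1035) * 100 = 40.97%


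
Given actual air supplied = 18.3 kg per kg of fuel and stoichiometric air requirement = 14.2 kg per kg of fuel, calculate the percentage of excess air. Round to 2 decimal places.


Excess air = actual - stoichiometric = 18.3 - 14.2 = 4.10 kg/kg fuel
Excess air % = (excess / stoich) * 100 = (4.10 / 14.2) * 100 = 28.87%


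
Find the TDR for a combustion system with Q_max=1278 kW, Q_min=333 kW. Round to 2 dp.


TDR = Q_max / Q_min
TDR = 1278 / 333 = 3.84


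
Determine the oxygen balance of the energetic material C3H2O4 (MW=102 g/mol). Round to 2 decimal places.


OB = -1600 * (2C + H/2 - O) / MW
Inner = 2*3 + 2/2 - 4 = 3.00
OB = -1600 * 3.00 / 102 = -47.06%


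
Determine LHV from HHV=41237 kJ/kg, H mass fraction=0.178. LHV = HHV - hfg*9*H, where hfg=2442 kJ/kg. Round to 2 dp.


LHV = HHV - hfg * 9 * H
Water correction = 2442 * 9 * 0.178 = 3912.084 kJ/kg
LHV = 41237 - 3912.084 = 37324.92 kJ/kg


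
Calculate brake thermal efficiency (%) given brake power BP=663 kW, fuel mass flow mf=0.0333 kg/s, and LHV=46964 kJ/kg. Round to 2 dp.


eta_BTE = (BP / (mf * LHV)) * 100
Denominator = 0.0333 * 46964 = 1563.9012 kW
eta_BTE = (663 / 1563.9012) * 100 = 42.39%


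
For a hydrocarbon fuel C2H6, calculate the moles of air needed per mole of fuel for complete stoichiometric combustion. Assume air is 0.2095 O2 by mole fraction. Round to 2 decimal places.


Balanced combustion: C2H6 + 3.5 O2 -> 2 CO2 + 3 H2O
O2 needed = C + H/4 = 2 + 6/4 = 3.50 moles
Air moles = O2 / 0.2095 = 3.50 / 0.2095 = 16.71 moles air


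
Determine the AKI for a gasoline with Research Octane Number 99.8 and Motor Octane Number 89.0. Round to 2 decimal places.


AKI = (RON + MON) / 2
AKI = (99.8 + 89.0) / 2
AKI = 188.8 / 2 = 94.40


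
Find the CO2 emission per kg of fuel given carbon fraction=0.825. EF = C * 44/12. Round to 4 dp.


EF = C_frac * (M_CO2 / M_C)
EF = 0.825 * (44/12)
EF = 0.825 * 3.666667 = 3.0250 kg_CO2/kg_fuel


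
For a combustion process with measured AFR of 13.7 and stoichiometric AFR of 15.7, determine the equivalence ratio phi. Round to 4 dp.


phi = AFR_stoich / AFR_actual
phi = 15.7 / 13.7 = 1.1460


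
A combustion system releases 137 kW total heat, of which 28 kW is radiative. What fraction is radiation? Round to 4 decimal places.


f_rad = Q_rad / Q_total
f_rad = 28 / 137 = 0.2044


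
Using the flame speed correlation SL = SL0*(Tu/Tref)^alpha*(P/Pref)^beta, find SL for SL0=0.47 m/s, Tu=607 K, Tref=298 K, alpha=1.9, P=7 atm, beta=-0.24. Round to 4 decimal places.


SL = SL0 * (Tu/Tref)^alpha * (P/Pref)^beta
T ratio = 607/298 = 2.03691275
(T ratio)^alpha = 2.03691275^1.9 = 3.864093
(P/Pref)^beta = 7^(-0.24) = 0.626869
SL = 0.47 * 3.864093 * 0.626869 = 1.1385 m/s


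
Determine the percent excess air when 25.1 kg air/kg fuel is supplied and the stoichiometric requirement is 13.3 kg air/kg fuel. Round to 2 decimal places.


Excess air = actual - stoichiometric = 25.1 - 13.3 = 11.80 kg/kg fuel
Excess air % = (excess / stoich) * 100 = (11.80 / 13.3) * 100 = 88.72%


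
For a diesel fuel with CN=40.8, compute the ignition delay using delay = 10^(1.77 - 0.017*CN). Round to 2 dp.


delay = 10^(1.77 - 0.017*CN)
Exponent = 1.77 - 0.017*40.8 = 1.0764
delay = 10^1.0764 = 11.92 ms


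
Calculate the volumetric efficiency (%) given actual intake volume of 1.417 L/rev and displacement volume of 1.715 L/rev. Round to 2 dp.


eta_v = (V_actual / V_disp) * 100
Ratio = 1.417 / 1.715 = 0.8262
eta_v = 0.8262 * 100 = 82.62%


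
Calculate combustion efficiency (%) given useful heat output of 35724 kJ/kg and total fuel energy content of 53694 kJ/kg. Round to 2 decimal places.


Efficiency = (Q_useful / Q_fuel) * 100
Efficiency = (35724 / 53694) * 100
Efficiency = 0.6653 * 100 = 66.53%


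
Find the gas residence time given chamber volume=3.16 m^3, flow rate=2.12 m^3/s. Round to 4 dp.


tau = V / Q_flow
tau = 3.16 / 2.12 = 1.4906 s


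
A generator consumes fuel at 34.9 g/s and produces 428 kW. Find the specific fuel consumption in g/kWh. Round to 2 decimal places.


SFC = (mf / BP) * 3600
Rate = 34.9 / 428 = 0.081542 g/(s*kW)
SFC = 0.081542 * 3600 = 293.55 g/kWh


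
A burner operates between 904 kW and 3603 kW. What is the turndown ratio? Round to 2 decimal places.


TDR = Q_max / Q_min
TDR = 3603 / 904 = 3.99


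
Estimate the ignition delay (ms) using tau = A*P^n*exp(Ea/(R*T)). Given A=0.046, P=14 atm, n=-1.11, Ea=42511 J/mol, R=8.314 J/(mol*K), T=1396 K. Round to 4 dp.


tau = A * P^n * exp(Ea/(R*T))
P^n = 14^(-1.11) = 0.05343156
Ea/(R*T) = 42511/(8.314*1396) = 3.662738
exp(Ea/(R*T)) = 38.967900
tau = 0.046 * 0.05343156 * 38.967900 = 0.0958 ms


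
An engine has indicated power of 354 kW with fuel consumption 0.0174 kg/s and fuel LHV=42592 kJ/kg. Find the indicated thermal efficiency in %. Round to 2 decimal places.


eta_ith = (IP / (mf * LHV)) * 100
Denominator = 0.0174 * 42592 = 741.1008 kW
eta_ith = (354 / 741.1008) * 100 = 47.77%


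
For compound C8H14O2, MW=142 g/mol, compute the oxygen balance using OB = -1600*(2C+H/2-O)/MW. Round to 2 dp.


OB = -1600 * (2C + H/2 - O) / MW
Inner = 2*8 + 14/2 - 2 = 21.00
OB = -1600 * 21.00 / 142 = -236.62%


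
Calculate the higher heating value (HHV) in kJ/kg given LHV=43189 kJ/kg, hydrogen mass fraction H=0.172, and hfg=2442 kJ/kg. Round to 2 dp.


HHV = LHV + hfg * 9 * H
Water addition = 2442 * 9 * 0.172 = 3780.216 kJ/kg
HHV = 43189 + 3780.216 = 46969.22 kJ/kg


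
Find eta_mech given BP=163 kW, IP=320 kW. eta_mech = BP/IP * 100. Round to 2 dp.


eta_mech = (BP / IP) * 100
Ratio = 163 / 320 = 0.5094
eta_mech = 0.5094 * 100 = 50.94%


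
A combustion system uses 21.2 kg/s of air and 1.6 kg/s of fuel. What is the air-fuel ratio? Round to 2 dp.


AFR = m_air / m_fuel
AFR = 21.2 / 1.6 = 13.25


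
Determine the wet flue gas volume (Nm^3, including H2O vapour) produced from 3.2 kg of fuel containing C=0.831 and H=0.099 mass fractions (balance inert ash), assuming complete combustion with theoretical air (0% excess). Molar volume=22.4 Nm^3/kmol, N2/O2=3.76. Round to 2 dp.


Per kg fuel: CO2 = (C/12 kmol)*22.4 = (0.831/12)*22.4 = 1.55120 Nm^3
Per kg fuel: H2O = (H/2 kmol)*22.4 = (0.099/2)*22.4 = 1.10880 Nm^3
O2 needed per kg fuel = C/12 + H/4 = 0.831/12 + 0.099/4 = 0.09400000 kmol
Per kg fuel: N2 = O2*3.76*22.4 = 0.09400000*3.76*22.4 = 7.91706 Nm^3
Total per kg = 1.55120 + 1.10880 + 7.91706 = 10.57706 Nm^3
Total = 10.57706 * 3.2 = 33.85 Nm^3


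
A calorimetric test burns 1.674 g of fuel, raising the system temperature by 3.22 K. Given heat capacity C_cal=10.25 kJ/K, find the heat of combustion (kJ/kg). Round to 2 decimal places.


Hc = C_cal * delta_T / m_fuel
Q_released = 10.25 * 3.22 = 33.0050 kJ
m_fuel = 1.674 g = 1.674/1000 kg = 0.001674 kg
Hc = 33.0050 / 0.001674 = 19716.25 kJ/kg


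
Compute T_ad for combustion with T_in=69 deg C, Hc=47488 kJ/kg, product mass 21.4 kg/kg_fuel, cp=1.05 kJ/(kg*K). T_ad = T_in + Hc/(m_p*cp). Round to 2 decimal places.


T_ad = T_in + Hc / (m_p * cp)
Denominator = 21.4 * 1.05 = 22.4700
Temperature rise = 47488 / 22.4700 = 2113.40 K
T_ad = 69 + 2113.40 = 2182.40 deg C


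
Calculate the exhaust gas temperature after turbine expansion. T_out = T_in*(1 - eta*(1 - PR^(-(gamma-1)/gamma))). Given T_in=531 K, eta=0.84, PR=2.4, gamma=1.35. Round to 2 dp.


T_out = T_in * (1 - eta * (1 - PR^(-(gamma-1)/gamma)))
Exponent = -(1.35-1)/1.35 = -0.25925926
PR^exp = 2.4^(-0.25925926) = 0.79694200
Factor = 1 - 0.84*(1 - 0.79694200) = 0.82943128
T_out = 531 * 0.82943128 = 440.43 K


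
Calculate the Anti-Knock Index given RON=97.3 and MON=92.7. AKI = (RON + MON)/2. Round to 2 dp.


AKI = (RON + MON) / 2
AKI = (97.3 + 92.7) / 2
AKI = 190.0 / 2 = 95.00


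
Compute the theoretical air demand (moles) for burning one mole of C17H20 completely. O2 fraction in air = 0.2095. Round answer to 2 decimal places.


Balanced combustion: C17H20 + 22 O2 -> 17 CO2 + 10 H2O
O2 needed = C + H/4 = 17 + 20/4 = 22.00 moles
Air moles = O2 / 0.2095 = 22.00 / 0.2095 = 105.01 moles air


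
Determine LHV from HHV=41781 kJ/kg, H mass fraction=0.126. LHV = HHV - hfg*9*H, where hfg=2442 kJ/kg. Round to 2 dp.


LHV = HHV - hfg * 9 * H
Water correction = 2442 * 9 * 0.126 = 2769.228 kJ/kg
LHV = 41781 - 2769.228 = 39011.77 kJ/kg


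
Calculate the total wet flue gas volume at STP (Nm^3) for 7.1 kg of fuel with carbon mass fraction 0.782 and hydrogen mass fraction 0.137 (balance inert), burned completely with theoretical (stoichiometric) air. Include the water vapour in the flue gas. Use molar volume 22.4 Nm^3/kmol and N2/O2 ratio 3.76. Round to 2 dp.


Per kg fuel: CO2 = (C/12 kmol)*22.4 = (0.782/12)*22.4 = 1.45973 Nm^3
Per kg fuel: H2O = (H/2 kmol)*22.4 = (0.137/2)*22.4 = 1.53440 Nm^3
O2 needed per kg fuel = C/12 + H/4 = 0.782/12 + 0.137/4 = 0.09941667 kmol
Per kg fuel: N2 = O2*3.76*22.4 = 0.09941667*3.76*22.4 = 8.37327 Nm^3
Total per kg = 1.45973 + 1.53440 + 8.37327 = 11.36740 Nm^3
Total = 11.36740 * 7.1 = 80.71 Nm^3


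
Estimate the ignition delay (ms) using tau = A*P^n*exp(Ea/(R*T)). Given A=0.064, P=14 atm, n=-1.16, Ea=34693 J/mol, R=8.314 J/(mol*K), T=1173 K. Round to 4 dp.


tau = A * P^n * exp(Ea/(R*T))
P^n = 14^(-1.16) = 0.04682648
Ea/(R*T) = 34693/(8.314*1173) = 3.557409
exp(Ea/(R*T)) = 35.072214
tau = 0.064 * 0.04682648 * 35.072214 = 0.1051 ms


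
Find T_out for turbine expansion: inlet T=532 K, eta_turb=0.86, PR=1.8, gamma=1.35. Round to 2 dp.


T_out = T_in * (1 - eta * (1 - PR^(-(gamma-1)/gamma)))
Exponent = -(1.35-1)/1.35 = -0.25925926
PR^exp = 1.8^(-0.25925926) = 0.85865408
Factor = 1 - 0.86*(1 - 0.85865408) = 0.87844251
T_out = 532 * 0.87844251 = 467.33 K


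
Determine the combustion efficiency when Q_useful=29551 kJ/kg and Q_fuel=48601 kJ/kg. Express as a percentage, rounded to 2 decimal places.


Efficiency = (Q_useful / Q_fuel) * 100
Efficiency = (29551 / 48601) * 100
Efficiency = 0.6080 * 100 = 60.80%


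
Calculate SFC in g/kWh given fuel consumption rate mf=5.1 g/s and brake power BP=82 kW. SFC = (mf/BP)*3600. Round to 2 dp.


SFC = (mf / BP) * 3600
Rate = 5.1 / 82 = 0.062195 g/(s*kW)
SFC = 0.062195 * 3600 = 223.90 g/kWh


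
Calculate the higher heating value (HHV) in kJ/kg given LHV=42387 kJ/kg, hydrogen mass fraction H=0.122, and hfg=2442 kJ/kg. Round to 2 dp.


HHV = LHV + hfg * 9 * H
Water addition = 2442 * 9 * 0.122 = 2681.316 kJ/kg
HHV = 42387 + 2681.316 = 45068.32 kJ/kg


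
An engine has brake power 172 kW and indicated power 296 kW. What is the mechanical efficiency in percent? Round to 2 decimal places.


eta_mech = (BP / IP) * 100
Ratio = 172 / 296 = 0.5811
eta_mech = 0.5811 * 100 = 58.11%


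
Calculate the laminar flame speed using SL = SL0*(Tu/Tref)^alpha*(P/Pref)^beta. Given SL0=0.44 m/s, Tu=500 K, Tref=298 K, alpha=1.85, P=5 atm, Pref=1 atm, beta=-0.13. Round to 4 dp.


SL = SL0 * (Tu/Tref)^alpha * (P/Pref)^beta
T ratio = 500/298 = 1.67785235
(T ratio)^alpha = 1.67785235^1.85 = 2.604920
(P/Pref)^beta = 5^(-0.13) = 0.811211
SL = 0.44 * 2.604920 * 0.811211 = 0.9298 m/s


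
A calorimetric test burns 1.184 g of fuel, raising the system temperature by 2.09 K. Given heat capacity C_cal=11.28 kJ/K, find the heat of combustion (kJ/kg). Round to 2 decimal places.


Hc = C_cal * delta_T / m_fuel
Q_released = 11.28 * 2.09 = 23.5752 kJ
m_fuel = 1.184 g = 1.184/1000 kg = 0.001184 kg
Hc = 23.5752 / 0.001184 = 19911.49 kJ/kg


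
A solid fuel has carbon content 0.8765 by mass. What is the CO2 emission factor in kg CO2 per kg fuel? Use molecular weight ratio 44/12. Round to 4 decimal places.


EF = C_frac * (M_CO2 / M_C)
EF = 0.8765 * (44/12)
EF = 0.8765 * 3.666667 = 3.2138 kg_CO2/kg_fuel


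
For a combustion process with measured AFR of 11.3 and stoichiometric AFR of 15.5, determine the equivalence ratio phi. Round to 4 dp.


phi = AFR_stoich / AFR_actual
phi = 15.5 / 11.3 = 1.3717


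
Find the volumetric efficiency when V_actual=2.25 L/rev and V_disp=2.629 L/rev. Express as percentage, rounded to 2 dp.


eta_v = (V_actual / V_disp) * 100
Ratio = 2.25 / 2.629 = 0.8558
eta_v = 0.8558 * 100 = 85.58%


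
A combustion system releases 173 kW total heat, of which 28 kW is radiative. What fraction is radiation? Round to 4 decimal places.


f_rad = Q_rad / Q_total
f_rad = 28 / 173 = 0.1618


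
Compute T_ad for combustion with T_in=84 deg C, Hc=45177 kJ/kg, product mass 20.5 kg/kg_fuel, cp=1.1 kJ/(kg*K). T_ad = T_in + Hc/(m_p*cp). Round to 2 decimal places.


T_ad = T_in + Hc / (m_p * cp)
Denominator = 20.5 * 1.1 = 22.5500
Temperature rise = 45177 / 22.5500 = 2003.41 K
T_ad = 84 + 2003.41 = 2087.41 deg C


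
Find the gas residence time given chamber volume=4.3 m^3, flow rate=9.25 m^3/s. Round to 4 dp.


tau = V / Q_flow
tau = 4.3 / 9.25 = 0.4649 s


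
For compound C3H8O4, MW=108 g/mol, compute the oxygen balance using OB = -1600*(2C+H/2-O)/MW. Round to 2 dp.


OB = -1600 * (2C + H/2 - O) / MW
Inner = 2*3 + 8/2 - 4 = 6.00
OB = -1600 * 6.00 / 108 = -88.89%


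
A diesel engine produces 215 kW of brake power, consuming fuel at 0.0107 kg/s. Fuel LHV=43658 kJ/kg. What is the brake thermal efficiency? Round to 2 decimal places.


eta_BTE = (BP / (mf * LHV)) * 100
Denominator = 0.0107 * 43658 = 467.1406 kW
eta_BTE = (215 / 467.1406) * 100 = 46.02%


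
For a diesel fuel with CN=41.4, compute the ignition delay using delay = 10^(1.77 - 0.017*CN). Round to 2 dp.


delay = 10^(1.77 - 0.017*CN)
Exponent = 1.77 - 0.017*41.4 = 1.0662
delay = 10^1.0662 = 11.65 ms


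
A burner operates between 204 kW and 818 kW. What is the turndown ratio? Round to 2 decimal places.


TDR = Q_max / Q_min
TDR = 818 / 204 = 4.01


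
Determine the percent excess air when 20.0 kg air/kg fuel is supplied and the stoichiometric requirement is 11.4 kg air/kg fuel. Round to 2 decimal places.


Excess air = actual - stoichiometric = 20.0 - 11.4 = 8.60 kg/kg fuel
Excess air % = (excess / stoich) * 100 = (8.60 / 11.4) * 100 = 75.44%


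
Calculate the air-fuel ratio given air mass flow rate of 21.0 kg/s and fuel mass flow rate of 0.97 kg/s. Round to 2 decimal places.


AFR = m_air / m_fuel
AFR = 21.0 / 0.97 = 21.65


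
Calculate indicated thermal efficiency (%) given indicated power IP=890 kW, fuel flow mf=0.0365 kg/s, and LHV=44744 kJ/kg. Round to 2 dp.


eta_ith = (IP / (mf * LHV)) * 100
Denominator = 0.0365 * 44744 = 1633.1560 kW
eta_ith = (890 / 1633.1560) * 100 = 54.50%


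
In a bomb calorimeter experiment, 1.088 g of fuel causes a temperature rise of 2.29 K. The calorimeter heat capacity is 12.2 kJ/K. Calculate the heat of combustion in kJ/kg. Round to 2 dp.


Hc = C_cal * delta_T / m_fuel
Q_released = 12.2 * 2.29 = 27.9380 kJ
m_fuel = 1.088 g = 1.088/1000 kg = 0.001088 kg
Hc = 27.9380 / 0.001088 = 25678.31 kJ/kg


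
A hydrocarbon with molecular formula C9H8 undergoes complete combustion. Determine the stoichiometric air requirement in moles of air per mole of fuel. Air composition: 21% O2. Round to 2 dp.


Balanced combustion: C9H8 + 11 O2 -> 9 CO2 + 4 H2O
O2 needed = C + H/4 = 9 + 8/4 = 11.00 moles
Air moles = O2 / 0.21 = 11.00 / 0.21 = 52.38 moles air


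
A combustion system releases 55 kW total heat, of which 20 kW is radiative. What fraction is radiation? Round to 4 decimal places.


f_rad = Q_rad / Q_total
f_rad = 20 / 55 = 0.3636


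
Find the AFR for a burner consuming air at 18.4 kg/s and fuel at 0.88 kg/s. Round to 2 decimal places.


AFR = m_air / m_fuel
AFR = 18.4 / 0.88 = 20.91


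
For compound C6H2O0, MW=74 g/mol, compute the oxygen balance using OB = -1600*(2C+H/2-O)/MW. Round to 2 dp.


OB = -1600 * (2C + H/2 - O) / MW
Inner = 2*6 + 2/2 - 0 = 13.00
OB = -1600 * 13.00 / 74 = -281.08%


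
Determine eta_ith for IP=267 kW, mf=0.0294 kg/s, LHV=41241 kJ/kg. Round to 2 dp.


eta_ith = (IP / (mf * LHV)) * 100
Denominator = 0.0294 * 41241 = 1212.4854 kW
eta_ith = (267 / 1212.4854) * 100 = 22.02%


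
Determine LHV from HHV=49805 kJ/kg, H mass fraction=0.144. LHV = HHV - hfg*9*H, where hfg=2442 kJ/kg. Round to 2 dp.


LHV = HHV - hfg * 9 * H
Water correction = 2442 * 9 * 0.144 = 3164.832 kJ/kg
LHV = 49805 - 3164.832 = 46640.17 kJ/kg


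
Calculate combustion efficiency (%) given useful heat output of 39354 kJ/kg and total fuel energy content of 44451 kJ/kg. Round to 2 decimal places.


Efficiency = (Q_useful / Q_fuel) * 100
Efficiency = (39354 / 44451) * 100
Efficiency = 0.8853 * 100 = 88.53%


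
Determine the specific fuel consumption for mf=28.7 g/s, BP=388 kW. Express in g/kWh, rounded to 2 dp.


SFC = (mf / BP) * 3600
Rate = 28.7 / 388 = 0.073969 g/(s*kW)
SFC = 0.073969 * 3600 = 266.29 g/kWh


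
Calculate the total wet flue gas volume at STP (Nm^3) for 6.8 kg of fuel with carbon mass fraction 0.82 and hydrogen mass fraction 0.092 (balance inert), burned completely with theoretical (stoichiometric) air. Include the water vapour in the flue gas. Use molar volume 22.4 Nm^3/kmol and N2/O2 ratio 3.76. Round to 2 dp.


Per kg fuel: CO2 = (C/12 kmol)*22.4 = (0.82/12)*22.4 = 1.53067 Nm^3
Per kg fuel: H2O = (H/2 kmol)*22.4 = (0.092/2)*22.4 = 1.03040 Nm^3
O2 needed per kg fuel = C/12 + H/4 = 0.82/12 + 0.092/4 = 0.09133333 kmol
Per kg fuel: N2 = O2*3.76*22.4 = 0.09133333*3.76*22.4 = 7.69246 Nm^3
Total per kg = 1.53067 + 1.03040 + 7.69246 = 10.25353 Nm^3
Total = 10.25353 * 6.8 = 69.72 Nm^3


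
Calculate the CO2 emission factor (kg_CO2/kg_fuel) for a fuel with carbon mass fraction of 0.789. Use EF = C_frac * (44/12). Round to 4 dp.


EF = C_frac * (M_CO2 / M_C)
EF = 0.789 * (44/12)
EF = 0.789 * 3.666667 = 2.8930 kg_CO2/kg_fuel


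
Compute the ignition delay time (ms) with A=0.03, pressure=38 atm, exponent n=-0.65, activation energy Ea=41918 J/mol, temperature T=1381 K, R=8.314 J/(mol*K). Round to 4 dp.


tau = A * P^n * exp(Ea/(R*T))
P^n = 38^(-0.65) = 0.09400277
Ea/(R*T) = 41918/(8.314*1381) = 3.650874
exp(Ea/(R*T)) = 38.508311
tau = 0.03 * 0.09400277 * 38.508311 = 0.1086 ms


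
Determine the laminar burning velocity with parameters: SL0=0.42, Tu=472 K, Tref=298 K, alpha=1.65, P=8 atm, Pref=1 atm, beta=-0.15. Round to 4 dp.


SL = SL0 * (Tu/Tref)^alpha * (P/Pref)^beta
T ratio = 472/298 = 1.58389262
(T ratio)^alpha = 1.58389262^1.65 = 2.135735
(P/Pref)^beta = 8^(-0.15) = 0.732043
SL = 0.42 * 2.135735 * 0.732043 = 0.6566 m/s


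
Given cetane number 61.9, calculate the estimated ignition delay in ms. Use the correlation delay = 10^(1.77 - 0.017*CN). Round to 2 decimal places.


delay = 10^(1.77 - 0.017*CN)
Exponent = 1.77 - 0.017*61.9 = 0.7177
delay = 10^0.7177 = 5.22 ms


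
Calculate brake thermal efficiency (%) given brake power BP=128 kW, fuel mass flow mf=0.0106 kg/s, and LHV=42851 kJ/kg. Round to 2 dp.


eta_BTE = (BP / (mf * LHV)) * 100
Denominator = 0.0106 * 42851 = 454.2206 kW
eta_BTE = (128 / 454.2206) * 100 = 28.18%


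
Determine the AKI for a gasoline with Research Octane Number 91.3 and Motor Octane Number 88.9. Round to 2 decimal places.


AKI = (RON + MON) / 2
AKI = (91.3 + 88.9) / 2
AKI = 180.2 / 2 = 90.10


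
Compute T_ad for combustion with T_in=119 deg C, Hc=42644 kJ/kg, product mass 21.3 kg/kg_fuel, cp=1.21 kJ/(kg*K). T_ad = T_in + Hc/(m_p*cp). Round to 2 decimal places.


T_ad = T_in + Hc / (m_p * cp)
Denominator = 21.3 * 1.21 = 25.7730
Temperature rise = 42644 / 25.7730 = 1654.60 K
T_ad = 119 + 1654.60 = 1773.60 deg C


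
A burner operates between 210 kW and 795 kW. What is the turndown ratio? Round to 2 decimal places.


TDR = Q_max / Q_min
TDR = 795 / 210 = 3.79


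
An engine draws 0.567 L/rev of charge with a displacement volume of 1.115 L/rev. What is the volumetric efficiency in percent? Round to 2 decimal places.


eta_v = (V_actual / V_disp) * 100
Ratio = 0.567 / 1.115 = 0.5085
eta_v = 0.5085 * 100 = 50.85%


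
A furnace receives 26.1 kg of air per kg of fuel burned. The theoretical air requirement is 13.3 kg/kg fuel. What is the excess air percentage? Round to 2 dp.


Excess air = actual - stoichiometric = 26.1 - 13.3 = 12.80 kg/kg fuel
Excess air % = (excess / stoich) * 100 = (12.80 / 13.3) * 100 = 96.24%


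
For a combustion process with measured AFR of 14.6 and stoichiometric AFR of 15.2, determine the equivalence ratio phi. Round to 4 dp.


phi = AFR_stoich / AFR_actual
phi = 15.2 / 14.6 = 1.0411


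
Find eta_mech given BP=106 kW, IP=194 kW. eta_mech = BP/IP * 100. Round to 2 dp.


eta_mech = (BP / IP) * 100
Ratio = 106 / 194 = 0.5464
eta_mech = 0.5464 * 100 = 54.64%


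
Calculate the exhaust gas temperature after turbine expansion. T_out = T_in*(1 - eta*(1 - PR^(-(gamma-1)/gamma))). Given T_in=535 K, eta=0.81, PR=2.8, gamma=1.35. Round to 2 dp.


T_out = T_in * (1 - eta * (1 - PR^(-(gamma-1)/gamma)))
Exponent = -(1.35-1)/1.35 = -0.25925926
PR^exp = 2.8^(-0.25925926) = 0.76572026
Factor = 1 - 0.81*(1 - 0.76572026) = 0.81023341
T_out = 535 * 0.81023341 = 433.47 K


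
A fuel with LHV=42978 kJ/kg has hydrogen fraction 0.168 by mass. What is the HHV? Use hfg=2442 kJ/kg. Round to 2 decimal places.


HHV = LHV + hfg * 9 * H
Water addition = 2442 * 9 * 0.168 = 3692.304 kJ/kg
HHV = 42978 + 3692.304 = 46670.30 kJ/kg


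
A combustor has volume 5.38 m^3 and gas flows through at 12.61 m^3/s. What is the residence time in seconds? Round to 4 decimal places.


tau = V / Q_flow
tau = 5.38 / 12.61 = 0.4266 s


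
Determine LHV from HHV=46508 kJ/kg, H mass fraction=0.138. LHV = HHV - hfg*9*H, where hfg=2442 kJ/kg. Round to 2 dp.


LHV = HHV - hfg * 9 * H
Water correction = 2442 * 9 * 0.138 = 3032.964 kJ/kg
LHV = 46508 - 3032.964 = 43475.04 kJ/kg


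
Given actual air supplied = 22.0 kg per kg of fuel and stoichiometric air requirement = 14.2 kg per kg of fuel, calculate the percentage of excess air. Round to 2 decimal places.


Excess air = actual - stoichiometric = 22.0 - 14.2 = 7.80 kg/kg fuel
Excess air % = (excess / stoich) * 100 = (7.80 / 14.2) * 100 = 54.93%


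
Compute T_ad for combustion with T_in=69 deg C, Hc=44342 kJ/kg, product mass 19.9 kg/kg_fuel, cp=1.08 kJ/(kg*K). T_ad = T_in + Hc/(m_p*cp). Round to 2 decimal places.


T_ad = T_in + Hc / (m_p * cp)
Denominator = 19.9 * 1.08 = 21.4920
Temperature rise = 44342 / 21.4920 = 2063.19 K
T_ad = 69 + 2063.19 = 2132.19 deg C


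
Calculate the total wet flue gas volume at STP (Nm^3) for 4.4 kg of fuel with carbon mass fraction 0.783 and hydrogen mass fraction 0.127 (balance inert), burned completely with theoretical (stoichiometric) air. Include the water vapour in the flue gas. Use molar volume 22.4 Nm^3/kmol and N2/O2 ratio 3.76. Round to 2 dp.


Per kg fuel: CO2 = (C/12 kmol)*22.4 = (0.783/12)*22.4 = 1.46160 Nm^3
Per kg fuel: H2O = (H/2 kmol)*22.4 = (0.127/2)*22.4 = 1.42240 Nm^3
O2 needed per kg fuel = C/12 + H/4 = 0.783/12 + 0.127/4 = 0.09700000 kmol
Per kg fuel: N2 = O2*3.76*22.4 = 0.09700000*3.76*22.4 = 8.16973 Nm^3
Total per kg = 1.46160 + 1.42240 + 8.16973 = 11.05373 Nm^3
Total = 11.05373 * 4.4 = 48.64 Nm^3


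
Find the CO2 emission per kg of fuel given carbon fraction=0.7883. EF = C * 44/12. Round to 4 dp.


EF = C_frac * (M_CO2 / M_C)
EF = 0.7883 * (44/12)
EF = 0.7883 * 3.666667 = 2.8904 kg_CO2/kg_fuel


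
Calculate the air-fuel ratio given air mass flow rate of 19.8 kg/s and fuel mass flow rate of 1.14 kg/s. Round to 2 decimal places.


AFR = m_air / m_fuel
AFR = 19.8 / 1.14 = 17.37


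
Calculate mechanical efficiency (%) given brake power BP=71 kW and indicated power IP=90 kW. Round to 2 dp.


eta_mech = (BP / IP) * 100
Ratio = 71 / 90 = 0.7889
eta_mech = 0.7889 * 100 = 78.89%


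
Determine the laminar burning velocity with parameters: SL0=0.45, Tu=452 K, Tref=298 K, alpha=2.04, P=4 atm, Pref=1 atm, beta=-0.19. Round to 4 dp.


SL = SL0 * (Tu/Tref)^alpha * (P/Pref)^beta
T ratio = 452/298 = 1.51677852
(T ratio)^alpha = 1.51677852^2.04 = 2.339275
(P/Pref)^beta = 4^(-0.19) = 0.768438
SL = 0.45 * 2.339275 * 0.768438 = 0.8089 m/s


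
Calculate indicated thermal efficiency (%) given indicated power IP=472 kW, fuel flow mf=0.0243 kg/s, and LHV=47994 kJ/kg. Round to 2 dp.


eta_ith = (IP / (mf * LHV)) * 100
Denominator = 0.0243 * 47994 = 1166.2542 kW
eta_ith = (472 / 1166.2542) * 100 = 40.47%


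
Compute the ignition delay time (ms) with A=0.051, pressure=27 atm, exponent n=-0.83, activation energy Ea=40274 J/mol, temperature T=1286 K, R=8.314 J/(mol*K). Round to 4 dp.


tau = A * P^n * exp(Ea/(R*T))
P^n = 27^(-0.83) = 0.06485868
Ea/(R*T) = 40274/(8.314*1286) = 3.766811
exp(Ea/(R*T)) = 43.241926
tau = 0.051 * 0.06485868 * 43.241926 = 0.1430 ms


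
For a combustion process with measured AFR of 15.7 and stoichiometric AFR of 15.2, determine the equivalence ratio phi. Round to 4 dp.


phi = AFR_stoich / AFR_actual
phi = 15.2 / 15.7 = 0.9682


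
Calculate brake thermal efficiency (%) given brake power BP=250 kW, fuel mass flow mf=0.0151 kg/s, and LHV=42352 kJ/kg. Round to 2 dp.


eta_BTE = (BP / (mf * LHV)) * 100
Denominator = 0.0151 * 42352 = 639.5152 kW
eta_BTE = (250 / 639.5152) * 100 = 39.09%


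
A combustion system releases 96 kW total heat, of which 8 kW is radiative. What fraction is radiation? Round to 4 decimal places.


f_rad = Q_rad / Q_total
f_rad = 8 / 96 = 0.0833


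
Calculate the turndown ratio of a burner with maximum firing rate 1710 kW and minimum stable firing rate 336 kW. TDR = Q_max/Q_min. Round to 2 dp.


TDR = Q_max / Q_min
TDR = 1710 / 336 = 5.09


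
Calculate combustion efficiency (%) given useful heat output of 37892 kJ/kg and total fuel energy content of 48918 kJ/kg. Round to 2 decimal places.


Efficiency = (Q_useful / Q_fuel) * 100
Efficiency = (37892 / 48918) * 100
Efficiency = 0.7746 * 100 = 77.46%


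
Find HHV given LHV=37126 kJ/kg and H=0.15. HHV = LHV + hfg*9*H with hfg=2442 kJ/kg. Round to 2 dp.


HHV = LHV + hfg * 9 * H
Water addition = 2442 * 9 * 0.15 = 3296.700 kJ/kg
HHV = 37126 + 3296.700 = 40422.70 kJ/kg


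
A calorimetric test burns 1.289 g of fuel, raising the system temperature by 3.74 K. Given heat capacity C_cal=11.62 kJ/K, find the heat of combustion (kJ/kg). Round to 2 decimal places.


Hc = C_cal * delta_T / m_fuel
Q_released = 11.62 * 3.74 = 43.4588 kJ
m_fuel = 1.289 g = 1.289/1000 kg = 0.001289 kg
Hc = 43.4588 / 0.001289 = 33715.13 kJ/kg


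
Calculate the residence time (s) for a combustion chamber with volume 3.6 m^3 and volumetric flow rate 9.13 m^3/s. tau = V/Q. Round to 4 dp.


tau = V / Q_flow
tau = 3.6 / 9.13 = 0.3943 s


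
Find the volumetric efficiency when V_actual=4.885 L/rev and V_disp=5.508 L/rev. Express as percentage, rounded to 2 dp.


eta_v = (V_actual / V_disp) * 100
Ratio = 4.885 / 5.508 = 0.8869
eta_v = 0.8869 * 100 = 88.69%


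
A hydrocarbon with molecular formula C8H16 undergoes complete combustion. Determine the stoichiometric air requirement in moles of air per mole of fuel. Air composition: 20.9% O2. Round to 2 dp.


Balanced combustion: C8H16 + 12 O2 -> 8 CO2 + 8 H2O
O2 needed = C + H/4 = 8 + 16/4 = 12.00 moles
Air moles = O2 / 0.209 = 12.00 / 0.209 = 57.42 moles air


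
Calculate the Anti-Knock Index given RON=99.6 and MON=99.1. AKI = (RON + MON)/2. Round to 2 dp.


AKI = (RON + MON) / 2
AKI = (99.6 + 99.1) / 2
AKI = 198.7 / 2 = 99.35


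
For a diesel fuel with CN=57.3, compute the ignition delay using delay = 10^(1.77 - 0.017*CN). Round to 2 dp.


delay = 10^(1.77 - 0.017*CN)
Exponent = 1.77 - 0.017*57.3 = 0.7959
delay = 10^0.7959 = 6.25 ms


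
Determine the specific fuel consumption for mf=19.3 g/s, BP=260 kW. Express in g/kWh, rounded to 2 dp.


SFC = (mf / BP) * 3600
Rate = 19.3 / 260 = 0.074231 g/(s*kW)
SFC = 0.074231 * 3600 = 267.23 g/kWh


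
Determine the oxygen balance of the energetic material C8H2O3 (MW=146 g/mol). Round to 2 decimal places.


OB = -1600 * (2C + H/2 - O) / MW
Inner = 2*8 + 2/2 - 3 = 14.00
OB = -1600 * 14.00 / 146 = -153.42%


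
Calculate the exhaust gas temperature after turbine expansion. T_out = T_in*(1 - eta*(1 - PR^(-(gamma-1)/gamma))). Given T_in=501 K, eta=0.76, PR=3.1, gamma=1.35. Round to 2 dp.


T_out = T_in * (1 - eta * (1 - PR^(-(gamma-1)/gamma)))
Exponent = -(1.35-1)/1.35 = -0.25925926
PR^exp = 3.1^(-0.25925926) = 0.74577862
Factor = 1 - 0.76*(1 - 0.74577862) = 0.80679175
T_out = 501 * 0.80679175 = 404.20 K


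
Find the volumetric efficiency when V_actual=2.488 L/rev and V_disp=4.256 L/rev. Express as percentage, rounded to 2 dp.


eta_v = (V_actual / V_disp) * 100
Ratio = 2.488 / 4.256 = 0.5846
eta_v = 0.5846 * 100 = 58.46%


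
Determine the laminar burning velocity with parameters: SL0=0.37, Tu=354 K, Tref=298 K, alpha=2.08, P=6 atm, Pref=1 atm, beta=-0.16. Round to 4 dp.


SL = SL0 * (Tu/Tref)^alpha * (P/Pref)^beta
T ratio = 354/298 = 1.18791946
(T ratio)^alpha = 1.18791946^2.08 = 1.430728
(P/Pref)^beta = 6^(-0.16) = 0.750751
SL = 0.37 * 1.430728 * 0.750751 = 0.3974 m/s


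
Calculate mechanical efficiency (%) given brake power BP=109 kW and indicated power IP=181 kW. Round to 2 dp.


eta_mech = (BP / IP) * 100
Ratio = 109 / 181 = 0.6022
eta_mech = 0.6022 * 100 = 60.22%


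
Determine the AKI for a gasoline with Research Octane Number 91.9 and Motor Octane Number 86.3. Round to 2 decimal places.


AKI = (RON + MON) / 2
AKI = (91.9 + 86.3) / 2
AKI = 178.2 / 2 = 89.10


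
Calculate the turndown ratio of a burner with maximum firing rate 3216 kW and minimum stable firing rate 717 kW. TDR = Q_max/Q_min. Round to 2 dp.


TDR = Q_max / Q_min
TDR = 3216 / 717 = 4.49


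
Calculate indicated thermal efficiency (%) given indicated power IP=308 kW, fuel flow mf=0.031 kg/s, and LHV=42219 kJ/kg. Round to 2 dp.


eta_ith = (IP / (mf * LHV)) * 100
Denominator = 0.031 * 42219 = 1308.7890 kW
eta_ith = (308 / 1308.7890) * 100 = 23.53%


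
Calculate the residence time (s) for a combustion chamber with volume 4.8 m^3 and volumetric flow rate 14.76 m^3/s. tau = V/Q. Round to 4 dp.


tau = V / Q_flow
tau = 4.8 / 14.76 = 0.3252 s
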